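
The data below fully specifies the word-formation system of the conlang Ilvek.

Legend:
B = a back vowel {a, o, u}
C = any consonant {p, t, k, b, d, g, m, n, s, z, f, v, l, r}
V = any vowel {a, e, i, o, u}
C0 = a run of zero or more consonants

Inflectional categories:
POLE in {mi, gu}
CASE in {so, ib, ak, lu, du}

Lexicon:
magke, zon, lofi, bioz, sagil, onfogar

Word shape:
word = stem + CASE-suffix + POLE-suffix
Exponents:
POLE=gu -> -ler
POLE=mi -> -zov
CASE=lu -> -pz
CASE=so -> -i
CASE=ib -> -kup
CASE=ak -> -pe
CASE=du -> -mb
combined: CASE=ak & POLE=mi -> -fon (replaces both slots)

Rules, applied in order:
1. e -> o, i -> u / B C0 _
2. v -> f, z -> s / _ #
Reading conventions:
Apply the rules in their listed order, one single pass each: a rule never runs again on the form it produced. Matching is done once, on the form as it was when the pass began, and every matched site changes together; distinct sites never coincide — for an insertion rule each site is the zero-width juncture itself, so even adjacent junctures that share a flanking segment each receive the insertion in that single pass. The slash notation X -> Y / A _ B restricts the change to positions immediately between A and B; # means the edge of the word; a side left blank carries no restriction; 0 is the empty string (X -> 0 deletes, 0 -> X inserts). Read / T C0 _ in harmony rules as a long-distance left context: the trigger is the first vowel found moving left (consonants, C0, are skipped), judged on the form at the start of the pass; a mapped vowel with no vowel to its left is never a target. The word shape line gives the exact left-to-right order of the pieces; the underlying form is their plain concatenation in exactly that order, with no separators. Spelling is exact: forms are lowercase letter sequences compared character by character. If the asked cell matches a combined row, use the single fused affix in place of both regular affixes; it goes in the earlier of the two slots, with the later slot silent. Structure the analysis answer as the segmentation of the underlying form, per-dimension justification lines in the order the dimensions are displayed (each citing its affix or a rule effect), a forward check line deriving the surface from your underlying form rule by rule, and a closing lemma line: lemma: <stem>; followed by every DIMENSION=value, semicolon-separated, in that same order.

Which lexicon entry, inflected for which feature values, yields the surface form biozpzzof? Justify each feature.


underlying: bioz-pz-zov
POLE=mi - signalled by the affix -zov
CASE=lu - signalled by the affix -pz
check: biozpzzov -> biozpzzov -> biozpzzof
lemma: bioz; POLE=mi; CASE=lu


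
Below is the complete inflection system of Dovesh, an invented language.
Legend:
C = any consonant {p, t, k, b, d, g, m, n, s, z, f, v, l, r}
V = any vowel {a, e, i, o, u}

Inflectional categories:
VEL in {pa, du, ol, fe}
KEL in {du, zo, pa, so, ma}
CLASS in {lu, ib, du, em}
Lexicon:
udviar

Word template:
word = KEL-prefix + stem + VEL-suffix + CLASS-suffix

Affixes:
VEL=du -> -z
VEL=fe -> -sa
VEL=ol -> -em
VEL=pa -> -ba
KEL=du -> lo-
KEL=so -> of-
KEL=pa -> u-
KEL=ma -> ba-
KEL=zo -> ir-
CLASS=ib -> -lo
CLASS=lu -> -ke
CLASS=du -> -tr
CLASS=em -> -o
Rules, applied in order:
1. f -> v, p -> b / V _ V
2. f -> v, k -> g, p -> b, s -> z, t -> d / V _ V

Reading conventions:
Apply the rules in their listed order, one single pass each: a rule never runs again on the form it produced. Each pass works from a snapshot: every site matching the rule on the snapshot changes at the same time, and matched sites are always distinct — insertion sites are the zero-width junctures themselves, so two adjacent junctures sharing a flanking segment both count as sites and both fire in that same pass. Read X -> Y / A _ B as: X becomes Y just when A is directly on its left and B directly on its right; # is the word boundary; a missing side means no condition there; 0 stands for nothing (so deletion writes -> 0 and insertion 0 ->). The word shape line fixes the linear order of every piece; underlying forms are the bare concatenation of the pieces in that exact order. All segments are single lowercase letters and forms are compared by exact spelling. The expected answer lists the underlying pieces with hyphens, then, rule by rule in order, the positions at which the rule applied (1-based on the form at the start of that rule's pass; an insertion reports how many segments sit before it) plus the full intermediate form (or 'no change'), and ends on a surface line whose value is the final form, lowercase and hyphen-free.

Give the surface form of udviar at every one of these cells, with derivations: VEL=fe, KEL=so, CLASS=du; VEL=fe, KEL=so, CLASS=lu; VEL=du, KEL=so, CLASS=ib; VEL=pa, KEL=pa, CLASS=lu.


cell VEL=fe, KEL=so, CLASS=du:
underlying: of-udviar-sa-tr
1. f -> v, p -> b / V _ V: fires at position(s) 2: ovudviarsatr
2. f -> v, k -> g, p -> b, s -> z, t -> d / V _ V: no change
surface: ovudviarsatr

cell VEL=fe, KEL=so, CLASS=lu:
underlying: of-udviar-sa-ke
1. f -> v, p -> b / V _ V: fires at position(s) 2: ovudviarsake
2. f -> v, k -> g, p -> b, s -> z, t -> d / V _ V: fires at position(s) 11: ovudviarsage
surface: ovudviarsage

cell VEL=du, KEL=so, CLASS=ib:
underlying: of-udviar-z-lo
1. f -> v, p -> b / V _ V: fires at position(s) 2: ovudviarzlo
2. f -> v, k -> g, p -> b, s -> z, t -> d / V _ V: no change
surface: ovudviarzlo

cell VEL=pa, KEL=pa, CLASS=lu:
underlying: u-udviar-ba-ke
1. f -> v, p -> b / V _ V: no change
2. f -> v, k -> g, p -> b, s -> z, t -> d / V _ V: fires at position(s) 10: uudviarbage
surface: uudviarbage


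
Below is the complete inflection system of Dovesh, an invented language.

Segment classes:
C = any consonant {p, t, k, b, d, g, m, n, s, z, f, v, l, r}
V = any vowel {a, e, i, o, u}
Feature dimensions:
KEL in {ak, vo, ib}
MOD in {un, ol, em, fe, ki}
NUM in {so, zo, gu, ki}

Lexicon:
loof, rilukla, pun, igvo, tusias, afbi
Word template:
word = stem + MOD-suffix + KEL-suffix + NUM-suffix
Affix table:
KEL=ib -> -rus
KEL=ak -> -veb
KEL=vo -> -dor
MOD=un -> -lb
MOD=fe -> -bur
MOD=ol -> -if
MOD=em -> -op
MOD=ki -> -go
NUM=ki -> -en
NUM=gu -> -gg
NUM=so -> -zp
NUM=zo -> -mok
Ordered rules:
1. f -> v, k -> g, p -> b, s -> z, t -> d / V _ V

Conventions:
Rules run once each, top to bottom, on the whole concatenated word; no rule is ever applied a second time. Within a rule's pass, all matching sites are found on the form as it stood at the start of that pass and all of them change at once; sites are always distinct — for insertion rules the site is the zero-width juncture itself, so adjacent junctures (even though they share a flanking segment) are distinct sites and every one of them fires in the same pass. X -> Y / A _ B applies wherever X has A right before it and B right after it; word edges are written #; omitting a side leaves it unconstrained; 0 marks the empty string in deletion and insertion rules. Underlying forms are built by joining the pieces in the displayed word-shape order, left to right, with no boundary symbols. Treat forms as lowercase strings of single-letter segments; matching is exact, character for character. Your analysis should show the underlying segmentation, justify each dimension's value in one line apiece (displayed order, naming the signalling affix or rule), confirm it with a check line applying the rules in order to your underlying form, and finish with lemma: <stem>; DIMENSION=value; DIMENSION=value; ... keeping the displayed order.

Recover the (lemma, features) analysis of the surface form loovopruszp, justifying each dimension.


underlying: loof-op-rus-zp
KEL=ib - signalled by the affix -rus
MOD=em - signalled by the affix -op
NUM=so - signalled by the affix -zp
check: loofopruszp -> loovopruszp
lemma: loof; KEL=ib; MOD=em; NUM=so


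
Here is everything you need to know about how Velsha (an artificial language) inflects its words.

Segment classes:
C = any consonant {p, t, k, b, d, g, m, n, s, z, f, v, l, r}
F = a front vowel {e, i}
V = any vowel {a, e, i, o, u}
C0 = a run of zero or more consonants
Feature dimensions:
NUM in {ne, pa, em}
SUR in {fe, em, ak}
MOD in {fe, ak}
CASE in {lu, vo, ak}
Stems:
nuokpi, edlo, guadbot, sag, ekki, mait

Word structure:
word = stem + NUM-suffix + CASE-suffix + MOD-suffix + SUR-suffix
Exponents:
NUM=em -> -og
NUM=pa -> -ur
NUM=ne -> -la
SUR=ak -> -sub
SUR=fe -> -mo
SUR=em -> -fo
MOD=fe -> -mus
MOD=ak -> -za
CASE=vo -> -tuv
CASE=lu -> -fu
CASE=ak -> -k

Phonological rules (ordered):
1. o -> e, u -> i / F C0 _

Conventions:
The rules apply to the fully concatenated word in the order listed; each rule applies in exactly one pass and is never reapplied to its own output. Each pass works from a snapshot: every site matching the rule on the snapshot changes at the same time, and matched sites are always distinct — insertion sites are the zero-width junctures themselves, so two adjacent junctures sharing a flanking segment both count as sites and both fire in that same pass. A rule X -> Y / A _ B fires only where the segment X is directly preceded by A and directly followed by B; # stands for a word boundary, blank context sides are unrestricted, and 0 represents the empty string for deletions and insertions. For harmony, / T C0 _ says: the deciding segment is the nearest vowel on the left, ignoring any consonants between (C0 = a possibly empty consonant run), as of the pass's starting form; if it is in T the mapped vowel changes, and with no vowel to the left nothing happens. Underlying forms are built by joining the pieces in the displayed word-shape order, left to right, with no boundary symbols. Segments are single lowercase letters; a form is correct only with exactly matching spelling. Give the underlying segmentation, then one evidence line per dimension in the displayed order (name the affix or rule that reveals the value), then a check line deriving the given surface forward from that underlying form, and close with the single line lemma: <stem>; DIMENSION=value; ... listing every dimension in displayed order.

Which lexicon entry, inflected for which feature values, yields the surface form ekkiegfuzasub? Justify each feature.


underlying: ekki-og-fu-za-sub
NUM=em - signalled by the affix -og
SUR=ak - signalled by the affix -sub
MOD=ak - signalled by the affix -za
CASE=lu - signalled by the affix -fu
check: ekkiogfuzasub -> ekkiegfuzasub
lemma: ekki; NUM=em; SUR=ak; MOD=ak; CASE=lu


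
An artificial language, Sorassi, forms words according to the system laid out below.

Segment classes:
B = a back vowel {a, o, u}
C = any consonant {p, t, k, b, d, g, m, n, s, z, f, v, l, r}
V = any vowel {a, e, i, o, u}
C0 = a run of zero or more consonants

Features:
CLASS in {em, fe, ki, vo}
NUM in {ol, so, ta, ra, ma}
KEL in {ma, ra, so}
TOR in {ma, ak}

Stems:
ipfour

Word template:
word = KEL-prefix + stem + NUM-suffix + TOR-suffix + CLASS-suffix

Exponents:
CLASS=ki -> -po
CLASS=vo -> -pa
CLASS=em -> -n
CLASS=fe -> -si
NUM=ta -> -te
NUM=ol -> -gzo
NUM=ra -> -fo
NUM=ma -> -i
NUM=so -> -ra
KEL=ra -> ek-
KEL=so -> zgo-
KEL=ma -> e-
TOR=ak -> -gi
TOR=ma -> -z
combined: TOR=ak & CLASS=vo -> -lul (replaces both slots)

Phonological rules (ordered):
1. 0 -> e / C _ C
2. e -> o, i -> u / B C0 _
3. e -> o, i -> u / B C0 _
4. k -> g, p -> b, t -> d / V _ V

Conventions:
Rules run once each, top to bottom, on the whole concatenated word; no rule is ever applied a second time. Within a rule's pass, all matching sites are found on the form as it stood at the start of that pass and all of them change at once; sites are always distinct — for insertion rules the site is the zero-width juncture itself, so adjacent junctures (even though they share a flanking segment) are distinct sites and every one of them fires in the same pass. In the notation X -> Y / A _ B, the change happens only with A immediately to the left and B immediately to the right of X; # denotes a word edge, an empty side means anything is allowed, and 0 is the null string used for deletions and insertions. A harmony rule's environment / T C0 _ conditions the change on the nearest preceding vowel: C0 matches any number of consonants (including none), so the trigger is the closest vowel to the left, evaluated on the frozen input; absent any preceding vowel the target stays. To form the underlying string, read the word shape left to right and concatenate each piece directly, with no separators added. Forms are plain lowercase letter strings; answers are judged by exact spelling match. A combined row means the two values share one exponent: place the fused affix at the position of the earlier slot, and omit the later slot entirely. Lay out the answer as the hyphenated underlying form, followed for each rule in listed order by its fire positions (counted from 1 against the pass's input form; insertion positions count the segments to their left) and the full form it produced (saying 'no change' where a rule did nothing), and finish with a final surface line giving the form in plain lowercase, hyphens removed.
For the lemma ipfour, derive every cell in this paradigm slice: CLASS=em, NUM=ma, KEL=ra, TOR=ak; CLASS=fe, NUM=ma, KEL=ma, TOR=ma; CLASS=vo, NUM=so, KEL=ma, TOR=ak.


cell CLASS=em, NUM=ma, KEL=ra, TOR=ak:
underlying: ek-ipfour-i-gi-n
1. 0 -> e / C _ C: inserts after position(s) 4: ekipefourigin
2. e -> o, i -> u / B C0 _: fires at position(s) 10: ekipefourugin
3. e -> o, i -> u / B C0 _: fires at position(s) 12: ekipefourugun
4. k -> g, p -> b, t -> d / V _ V: fires at position(s) 2, 4: egibefourugun
surface: egibefourugun

cell CLASS=fe, NUM=ma, KEL=ma, TOR=ma:
underlying: e-ipfour-i-z-si
1. 0 -> e / C _ C: inserts after position(s) 3, 9: eipefourizesi
2. e -> o, i -> u / B C0 _: fires at position(s) 9: eipefouruzesi
3. e -> o, i -> u / B C0 _: fires at position(s) 11: eipefouruzosi
4. k -> g, p -> b, t -> d / V _ V: fires at position(s) 3: eibefouruzosi
surface: eibefouruzosi

cell CLASS=vo, NUM=so, KEL=ma, TOR=ak:
underlying: e-ipfour-ra-lul
1. 0 -> e / C _ C: inserts after position(s) 3, 7: eipefoureralul
2. e -> o, i -> u / B C0 _: fires at position(s) 9: eipefouroralul
3. e -> o, i -> u / B C0 _: no change
4. k -> g, p -> b, t -> d / V _ V: fires at position(s) 3: eibefouroralul
surface: eibefouroralul


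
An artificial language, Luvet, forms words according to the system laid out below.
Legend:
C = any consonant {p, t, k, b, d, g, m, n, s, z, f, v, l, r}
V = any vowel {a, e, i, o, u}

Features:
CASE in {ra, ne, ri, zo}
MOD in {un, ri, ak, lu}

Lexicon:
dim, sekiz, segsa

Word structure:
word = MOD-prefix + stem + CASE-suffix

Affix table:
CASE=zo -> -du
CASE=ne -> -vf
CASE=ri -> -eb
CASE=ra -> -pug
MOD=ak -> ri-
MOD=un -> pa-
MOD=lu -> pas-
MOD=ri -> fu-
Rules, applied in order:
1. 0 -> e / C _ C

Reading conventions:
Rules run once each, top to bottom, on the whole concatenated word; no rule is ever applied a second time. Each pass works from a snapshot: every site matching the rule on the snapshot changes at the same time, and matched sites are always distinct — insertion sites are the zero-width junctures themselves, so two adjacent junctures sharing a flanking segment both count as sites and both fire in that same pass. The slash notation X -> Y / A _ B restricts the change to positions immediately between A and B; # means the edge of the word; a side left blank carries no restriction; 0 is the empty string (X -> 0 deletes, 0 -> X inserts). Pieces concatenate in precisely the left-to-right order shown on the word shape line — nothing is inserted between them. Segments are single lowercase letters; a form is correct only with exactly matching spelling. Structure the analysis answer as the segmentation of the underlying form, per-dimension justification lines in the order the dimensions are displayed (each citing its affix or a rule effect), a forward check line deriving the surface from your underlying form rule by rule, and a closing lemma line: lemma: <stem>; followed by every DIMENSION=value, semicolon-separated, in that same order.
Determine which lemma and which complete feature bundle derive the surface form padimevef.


underlying: pa-dim-vf
CASE=ne - signalled by the affix -vf
MOD=un - signalled by the affix pa-
check: padimvf -> padimevef
lemma: dim; CASE=ne; MOD=un


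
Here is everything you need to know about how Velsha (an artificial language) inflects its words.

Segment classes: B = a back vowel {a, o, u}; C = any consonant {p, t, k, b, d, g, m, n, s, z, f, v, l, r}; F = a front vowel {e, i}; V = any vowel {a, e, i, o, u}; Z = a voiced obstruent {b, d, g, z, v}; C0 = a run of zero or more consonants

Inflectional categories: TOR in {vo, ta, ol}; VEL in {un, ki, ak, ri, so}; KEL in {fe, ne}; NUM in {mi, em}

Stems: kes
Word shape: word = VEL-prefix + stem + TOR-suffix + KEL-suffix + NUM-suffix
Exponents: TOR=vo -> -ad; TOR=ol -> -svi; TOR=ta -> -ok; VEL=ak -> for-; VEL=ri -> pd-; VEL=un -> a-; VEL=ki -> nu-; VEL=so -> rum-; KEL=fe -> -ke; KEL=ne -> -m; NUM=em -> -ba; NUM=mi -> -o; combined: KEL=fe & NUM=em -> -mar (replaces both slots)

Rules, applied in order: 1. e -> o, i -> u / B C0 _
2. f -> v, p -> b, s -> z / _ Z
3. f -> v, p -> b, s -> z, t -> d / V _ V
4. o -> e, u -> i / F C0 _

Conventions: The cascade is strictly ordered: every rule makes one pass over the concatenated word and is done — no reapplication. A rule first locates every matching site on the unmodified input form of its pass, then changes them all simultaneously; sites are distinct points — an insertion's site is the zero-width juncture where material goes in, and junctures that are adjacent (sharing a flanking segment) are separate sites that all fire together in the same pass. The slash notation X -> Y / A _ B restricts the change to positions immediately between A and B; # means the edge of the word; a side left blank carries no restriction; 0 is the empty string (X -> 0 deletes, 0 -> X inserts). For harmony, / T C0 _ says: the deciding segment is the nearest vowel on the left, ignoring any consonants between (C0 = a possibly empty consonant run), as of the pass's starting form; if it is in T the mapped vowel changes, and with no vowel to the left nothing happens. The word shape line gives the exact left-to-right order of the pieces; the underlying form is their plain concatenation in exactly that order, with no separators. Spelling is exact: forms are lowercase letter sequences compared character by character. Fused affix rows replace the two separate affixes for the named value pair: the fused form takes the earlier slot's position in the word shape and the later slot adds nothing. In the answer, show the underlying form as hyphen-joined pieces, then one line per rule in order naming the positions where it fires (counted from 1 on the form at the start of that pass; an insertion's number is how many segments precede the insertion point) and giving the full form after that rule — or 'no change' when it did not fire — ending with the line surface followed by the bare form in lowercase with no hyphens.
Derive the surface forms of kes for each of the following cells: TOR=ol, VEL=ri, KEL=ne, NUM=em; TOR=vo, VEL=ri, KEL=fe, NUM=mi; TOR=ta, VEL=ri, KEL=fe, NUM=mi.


cell TOR=ol, VEL=ri, KEL=ne, NUM=em:
underlying: pd-kes-svi-m-ba
1. e -> o, i -> u / B C0 _: no change
2. f -> v, p -> b, s -> z / _ Z: fires at position(s) 1, 6: bdkeszvimba
3. f -> v, p -> b, s -> z, t -> d / V _ V: no change
4. o -> e, u -> i / F C0 _: no change
surface: bdkeszvimba

cell TOR=vo, VEL=ri, KEL=fe, NUM=mi:
underlying: pd-kes-ad-ke-o
1. e -> o, i -> u / B C0 _: fires at position(s) 9: pdkesadkoo
2. f -> v, p -> b, s -> z / _ Z: fires at position(s) 1: bdkesadkoo
3. f -> v, p -> b, s -> z, t -> d / V _ V: fires at position(s) 5: bdkezadkoo
4. o -> e, u -> i / F C0 _: no change
surface: bdkezadkoo

cell TOR=ta, VEL=ri, KEL=fe, NUM=mi:
underlying: pd-kes-ok-ke-o
1. e -> o, i -> u / B C0 _: fires at position(s) 9: pdkesokkoo
2. f -> v, p -> b, s -> z / _ Z: fires at position(s) 1: bdkesokkoo
3. f -> v, p -> b, s -> z, t -> d / V _ V: fires at position(s) 5: bdkezokkoo
4. o -> e, u -> i / F C0 _: fires at position(s) 6: bdkezekkoo
surface: bdkezekkoo


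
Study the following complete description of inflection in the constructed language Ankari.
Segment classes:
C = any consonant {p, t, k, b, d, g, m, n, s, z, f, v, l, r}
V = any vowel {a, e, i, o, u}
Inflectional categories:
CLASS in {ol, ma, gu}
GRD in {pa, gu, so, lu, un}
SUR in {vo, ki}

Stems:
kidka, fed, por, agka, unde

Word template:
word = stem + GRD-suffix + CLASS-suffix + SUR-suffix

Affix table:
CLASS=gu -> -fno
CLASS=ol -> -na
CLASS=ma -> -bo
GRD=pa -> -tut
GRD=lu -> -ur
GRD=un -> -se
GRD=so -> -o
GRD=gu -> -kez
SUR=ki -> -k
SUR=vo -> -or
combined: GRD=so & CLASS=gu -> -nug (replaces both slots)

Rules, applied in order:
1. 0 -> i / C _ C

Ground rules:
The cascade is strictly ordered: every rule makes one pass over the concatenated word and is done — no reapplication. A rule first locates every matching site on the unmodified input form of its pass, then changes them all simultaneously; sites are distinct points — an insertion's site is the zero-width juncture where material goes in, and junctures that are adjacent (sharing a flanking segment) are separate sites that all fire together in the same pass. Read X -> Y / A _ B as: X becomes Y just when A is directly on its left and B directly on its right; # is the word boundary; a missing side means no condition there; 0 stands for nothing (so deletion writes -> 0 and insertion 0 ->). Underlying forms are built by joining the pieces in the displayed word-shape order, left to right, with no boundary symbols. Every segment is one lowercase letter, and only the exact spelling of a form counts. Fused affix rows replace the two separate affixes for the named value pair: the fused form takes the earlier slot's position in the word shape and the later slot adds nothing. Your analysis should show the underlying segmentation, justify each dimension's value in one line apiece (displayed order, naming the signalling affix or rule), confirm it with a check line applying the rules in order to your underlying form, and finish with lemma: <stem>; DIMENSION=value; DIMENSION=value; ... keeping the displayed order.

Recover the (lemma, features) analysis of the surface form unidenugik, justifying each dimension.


underlying: unde-nug-k
CLASS=gu - signalled by the combined affix row
GRD=so - signalled by the combined affix row
SUR=ki - signalled by the affix -k
check: undenugk -> unidenugik
lemma: unde; CLASS=gu; GRD=so; SUR=ki


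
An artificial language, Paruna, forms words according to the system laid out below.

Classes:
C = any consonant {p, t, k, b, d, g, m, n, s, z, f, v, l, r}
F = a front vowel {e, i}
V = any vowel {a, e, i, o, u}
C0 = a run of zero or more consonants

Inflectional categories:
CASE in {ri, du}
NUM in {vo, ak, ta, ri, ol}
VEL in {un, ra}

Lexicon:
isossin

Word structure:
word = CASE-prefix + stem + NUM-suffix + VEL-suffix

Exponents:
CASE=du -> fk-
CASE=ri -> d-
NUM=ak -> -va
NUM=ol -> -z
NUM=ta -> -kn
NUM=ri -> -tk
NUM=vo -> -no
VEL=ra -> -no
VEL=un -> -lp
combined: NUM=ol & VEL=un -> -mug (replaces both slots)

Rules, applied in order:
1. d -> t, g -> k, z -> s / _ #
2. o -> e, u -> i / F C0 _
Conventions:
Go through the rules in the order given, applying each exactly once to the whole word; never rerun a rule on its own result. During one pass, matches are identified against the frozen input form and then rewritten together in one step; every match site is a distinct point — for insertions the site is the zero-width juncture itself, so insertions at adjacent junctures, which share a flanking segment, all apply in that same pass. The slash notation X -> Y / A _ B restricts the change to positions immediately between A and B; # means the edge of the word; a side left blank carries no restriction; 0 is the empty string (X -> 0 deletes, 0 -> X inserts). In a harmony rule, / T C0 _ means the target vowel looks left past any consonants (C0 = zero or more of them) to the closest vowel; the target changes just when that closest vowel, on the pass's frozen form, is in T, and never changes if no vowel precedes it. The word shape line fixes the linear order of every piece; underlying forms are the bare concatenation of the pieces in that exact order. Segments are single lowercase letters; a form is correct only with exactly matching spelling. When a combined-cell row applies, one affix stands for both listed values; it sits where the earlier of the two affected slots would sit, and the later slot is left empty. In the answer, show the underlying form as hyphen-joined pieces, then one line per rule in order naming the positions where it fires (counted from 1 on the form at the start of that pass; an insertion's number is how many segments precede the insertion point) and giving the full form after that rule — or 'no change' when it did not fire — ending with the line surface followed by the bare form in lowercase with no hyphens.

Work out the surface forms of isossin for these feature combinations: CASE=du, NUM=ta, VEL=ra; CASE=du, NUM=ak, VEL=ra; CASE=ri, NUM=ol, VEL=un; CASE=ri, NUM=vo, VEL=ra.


cell CASE=du, NUM=ta, VEL=ra:
underlying: fk-isossin-kn-no
1. d -> t, g -> k, z -> s / _ #: no change
2. o -> e, u -> i / F C0 _: fires at position(s) 5, 13: fkisessinknne
surface: fkisessinknne

cell CASE=du, NUM=ak, VEL=ra:
underlying: fk-isossin-va-no
1. d -> t, g -> k, z -> s / _ #: no change
2. o -> e, u -> i / F C0 _: fires at position(s) 5: fkisessinvano
surface: fkisessinvano

cell CASE=ri, NUM=ol, VEL=un:
underlying: d-isossin-mug
1. d -> t, g -> k, z -> s / _ #: fires at position(s) 11: disossinmuk
2. o -> e, u -> i / F C0 _: fires at position(s) 4, 10: disessinmik
surface: disessinmik

cell CASE=ri, NUM=vo, VEL=ra:
underlying: d-isossin-no-no
1. d -> t, g -> k, z -> s / _ #: no change
2. o -> e, u -> i / F C0 _: fires at position(s) 4, 10: disessinneno
surface: disessinneno


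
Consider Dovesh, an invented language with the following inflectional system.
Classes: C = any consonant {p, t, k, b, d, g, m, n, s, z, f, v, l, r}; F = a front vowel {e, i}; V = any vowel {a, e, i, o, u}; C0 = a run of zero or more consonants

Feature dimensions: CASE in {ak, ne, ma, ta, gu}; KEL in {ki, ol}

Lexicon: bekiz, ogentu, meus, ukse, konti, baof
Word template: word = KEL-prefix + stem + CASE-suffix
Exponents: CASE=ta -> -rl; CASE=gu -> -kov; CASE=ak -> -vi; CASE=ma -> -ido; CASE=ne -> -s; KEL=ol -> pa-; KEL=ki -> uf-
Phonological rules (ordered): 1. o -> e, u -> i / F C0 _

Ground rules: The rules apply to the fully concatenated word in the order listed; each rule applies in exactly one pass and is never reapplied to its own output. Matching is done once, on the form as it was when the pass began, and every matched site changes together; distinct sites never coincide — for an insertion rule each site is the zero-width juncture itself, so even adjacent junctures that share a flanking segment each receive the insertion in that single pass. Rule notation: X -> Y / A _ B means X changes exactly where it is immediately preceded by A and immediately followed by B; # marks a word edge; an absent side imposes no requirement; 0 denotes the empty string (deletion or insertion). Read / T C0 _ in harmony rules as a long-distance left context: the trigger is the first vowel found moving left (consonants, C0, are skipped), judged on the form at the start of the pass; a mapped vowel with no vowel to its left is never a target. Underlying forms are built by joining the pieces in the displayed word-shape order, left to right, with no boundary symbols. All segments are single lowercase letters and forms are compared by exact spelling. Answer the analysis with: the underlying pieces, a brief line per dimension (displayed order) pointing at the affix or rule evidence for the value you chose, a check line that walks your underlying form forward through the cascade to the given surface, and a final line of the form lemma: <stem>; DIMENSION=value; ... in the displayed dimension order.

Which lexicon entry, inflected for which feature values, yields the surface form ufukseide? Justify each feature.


underlying: uf-ukse-ido
CASE=ma - signalled by the affix -ido
KEL=ki - signalled by the affix uf-
check: ufukseido -> ufukseide
lemma: ukse; CASE=ma; KEL=ki


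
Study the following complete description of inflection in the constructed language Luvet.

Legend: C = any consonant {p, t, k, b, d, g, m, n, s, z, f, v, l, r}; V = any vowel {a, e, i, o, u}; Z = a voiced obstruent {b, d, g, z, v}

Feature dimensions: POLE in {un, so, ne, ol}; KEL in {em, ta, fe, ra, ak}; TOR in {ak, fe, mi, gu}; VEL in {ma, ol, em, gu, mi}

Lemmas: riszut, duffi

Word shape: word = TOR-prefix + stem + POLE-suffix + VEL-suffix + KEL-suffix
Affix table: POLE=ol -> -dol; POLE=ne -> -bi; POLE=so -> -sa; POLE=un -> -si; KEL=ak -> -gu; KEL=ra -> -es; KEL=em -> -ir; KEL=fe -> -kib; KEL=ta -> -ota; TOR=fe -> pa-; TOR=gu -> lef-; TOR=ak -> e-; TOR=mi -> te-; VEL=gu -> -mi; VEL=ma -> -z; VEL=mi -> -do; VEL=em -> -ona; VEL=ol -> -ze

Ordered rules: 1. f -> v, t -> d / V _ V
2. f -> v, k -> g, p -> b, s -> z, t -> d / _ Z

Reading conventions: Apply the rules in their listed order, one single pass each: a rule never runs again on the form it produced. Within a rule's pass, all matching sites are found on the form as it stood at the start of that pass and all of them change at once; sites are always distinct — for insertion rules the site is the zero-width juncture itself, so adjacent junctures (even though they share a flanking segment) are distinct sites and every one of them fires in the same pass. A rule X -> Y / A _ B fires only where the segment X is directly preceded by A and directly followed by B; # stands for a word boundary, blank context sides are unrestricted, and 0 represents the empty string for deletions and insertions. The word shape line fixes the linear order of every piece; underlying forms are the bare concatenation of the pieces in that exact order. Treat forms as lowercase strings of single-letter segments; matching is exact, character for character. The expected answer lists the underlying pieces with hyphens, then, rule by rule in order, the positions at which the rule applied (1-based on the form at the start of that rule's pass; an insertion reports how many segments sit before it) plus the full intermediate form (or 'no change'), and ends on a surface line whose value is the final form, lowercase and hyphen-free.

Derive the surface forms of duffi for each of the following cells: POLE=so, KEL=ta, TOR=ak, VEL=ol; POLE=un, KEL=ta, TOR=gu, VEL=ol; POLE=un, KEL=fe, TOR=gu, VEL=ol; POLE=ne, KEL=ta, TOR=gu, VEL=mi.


cell POLE=so, KEL=ta, TOR=ak, VEL=ol:
underlying: e-duffi-sa-ze-ota
1. f -> v, t -> d / V _ V: fires at position(s) 12: eduffisazeoda
2. f -> v, k -> g, p -> b, s -> z, t -> d / _ Z: no change
surface: eduffisazeoda

cell POLE=un, KEL=ta, TOR=gu, VEL=ol:
underlying: lef-duffi-si-ze-ota
1. f -> v, t -> d / V _ V: fires at position(s) 14: lefduffisizeoda
2. f -> v, k -> g, p -> b, s -> z, t -> d / _ Z: fires at position(s) 3: levduffisizeoda
surface: levduffisizeoda

cell POLE=un, KEL=fe, TOR=gu, VEL=ol:
underlying: lef-duffi-si-ze-kib
1. f -> v, t -> d / V _ V: no change
2. f -> v, k -> g, p -> b, s -> z, t -> d / _ Z: fires at position(s) 3: levduffisizekib
surface: levduffisizekib

cell POLE=ne, KEL=ta, TOR=gu, VEL=mi:
underlying: lef-duffi-bi-do-ota
1. f -> v, t -> d / V _ V: fires at position(s) 14: lefduffibidooda
2. f -> v, k -> g, p -> b, s -> z, t -> d / _ Z: fires at position(s) 3: levduffibidooda
surface: levduffibidooda


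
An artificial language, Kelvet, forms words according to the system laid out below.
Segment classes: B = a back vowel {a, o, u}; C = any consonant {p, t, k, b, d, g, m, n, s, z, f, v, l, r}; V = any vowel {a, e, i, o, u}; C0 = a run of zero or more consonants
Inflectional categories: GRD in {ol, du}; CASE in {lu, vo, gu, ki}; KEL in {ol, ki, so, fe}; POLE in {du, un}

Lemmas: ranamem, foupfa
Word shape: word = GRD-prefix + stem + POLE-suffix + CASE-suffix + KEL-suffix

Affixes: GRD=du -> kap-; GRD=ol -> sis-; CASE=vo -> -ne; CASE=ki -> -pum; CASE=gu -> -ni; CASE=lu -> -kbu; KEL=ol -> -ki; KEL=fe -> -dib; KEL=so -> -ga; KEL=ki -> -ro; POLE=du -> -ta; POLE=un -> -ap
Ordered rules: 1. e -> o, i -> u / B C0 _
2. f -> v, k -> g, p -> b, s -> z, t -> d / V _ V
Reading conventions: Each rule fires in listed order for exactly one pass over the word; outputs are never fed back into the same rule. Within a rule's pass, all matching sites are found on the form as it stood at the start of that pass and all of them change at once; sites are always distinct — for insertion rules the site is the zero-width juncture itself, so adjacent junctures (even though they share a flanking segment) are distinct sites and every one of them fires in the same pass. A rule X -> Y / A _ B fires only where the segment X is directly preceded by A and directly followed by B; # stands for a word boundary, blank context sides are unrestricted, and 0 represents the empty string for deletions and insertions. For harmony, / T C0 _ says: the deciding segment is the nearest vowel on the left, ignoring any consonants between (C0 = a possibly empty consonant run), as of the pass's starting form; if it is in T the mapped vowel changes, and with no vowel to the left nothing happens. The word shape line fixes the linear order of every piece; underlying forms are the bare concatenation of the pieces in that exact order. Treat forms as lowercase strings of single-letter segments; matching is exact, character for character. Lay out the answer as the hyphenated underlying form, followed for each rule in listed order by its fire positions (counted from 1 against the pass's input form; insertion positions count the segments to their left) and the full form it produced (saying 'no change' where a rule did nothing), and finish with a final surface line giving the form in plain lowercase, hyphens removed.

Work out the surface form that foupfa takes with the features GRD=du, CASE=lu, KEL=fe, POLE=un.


underlying: kap-foupfa-ap-kbu-dib
1. e -> o, i -> u / B C0 _: fires at position(s) 16: kapfoupfaapkbudub
2. f -> v, k -> g, p -> b, s -> z, t -> d / V _ V: no change
surface: kapfoupfaapkbudub


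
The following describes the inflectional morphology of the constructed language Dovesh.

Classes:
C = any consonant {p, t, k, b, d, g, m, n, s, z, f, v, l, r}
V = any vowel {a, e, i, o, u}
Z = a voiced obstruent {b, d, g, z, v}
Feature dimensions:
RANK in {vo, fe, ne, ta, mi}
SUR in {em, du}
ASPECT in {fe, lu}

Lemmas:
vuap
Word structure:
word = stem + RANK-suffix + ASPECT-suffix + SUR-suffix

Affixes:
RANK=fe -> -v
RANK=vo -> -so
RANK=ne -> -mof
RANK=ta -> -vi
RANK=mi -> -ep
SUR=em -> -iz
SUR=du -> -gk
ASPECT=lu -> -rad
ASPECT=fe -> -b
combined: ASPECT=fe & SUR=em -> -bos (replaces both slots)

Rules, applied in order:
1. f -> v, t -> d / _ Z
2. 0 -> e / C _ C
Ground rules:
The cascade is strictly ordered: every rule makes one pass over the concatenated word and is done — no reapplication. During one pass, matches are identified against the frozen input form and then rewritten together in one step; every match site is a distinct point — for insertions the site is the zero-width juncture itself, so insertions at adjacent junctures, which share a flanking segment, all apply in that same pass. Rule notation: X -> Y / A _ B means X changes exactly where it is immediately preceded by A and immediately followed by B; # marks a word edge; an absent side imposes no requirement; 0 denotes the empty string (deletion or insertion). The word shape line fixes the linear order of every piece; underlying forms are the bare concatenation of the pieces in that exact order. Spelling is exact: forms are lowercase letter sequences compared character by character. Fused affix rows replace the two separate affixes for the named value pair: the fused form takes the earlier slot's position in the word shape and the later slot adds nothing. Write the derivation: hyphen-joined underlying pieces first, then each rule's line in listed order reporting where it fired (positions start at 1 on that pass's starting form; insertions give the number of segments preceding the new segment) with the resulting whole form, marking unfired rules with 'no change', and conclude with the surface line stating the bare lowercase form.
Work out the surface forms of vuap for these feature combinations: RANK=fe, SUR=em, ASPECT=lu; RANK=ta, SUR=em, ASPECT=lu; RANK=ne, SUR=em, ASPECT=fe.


cell RANK=fe, SUR=em, ASPECT=lu:
underlying: vuap-v-rad-iz
1. f -> v, t -> d / _ Z: no change
2. 0 -> e / C _ C: inserts after position(s) 4, 5: vuapeveradiz
surface: vuapeveradiz

cell RANK=ta, SUR=em, ASPECT=lu:
underlying: vuap-vi-rad-iz
1. f -> v, t -> d / _ Z: no change
2. 0 -> e / C _ C: inserts after position(s) 4: vuapeviradiz
surface: vuapeviradiz

cell RANK=ne, SUR=em, ASPECT=fe:
underlying: vuap-mof-bos
1. f -> v, t -> d / _ Z: fires at position(s) 7: vuapmovbos
2. 0 -> e / C _ C: inserts after position(s) 4, 7: vuapemovebos
surface: vuapemovebos


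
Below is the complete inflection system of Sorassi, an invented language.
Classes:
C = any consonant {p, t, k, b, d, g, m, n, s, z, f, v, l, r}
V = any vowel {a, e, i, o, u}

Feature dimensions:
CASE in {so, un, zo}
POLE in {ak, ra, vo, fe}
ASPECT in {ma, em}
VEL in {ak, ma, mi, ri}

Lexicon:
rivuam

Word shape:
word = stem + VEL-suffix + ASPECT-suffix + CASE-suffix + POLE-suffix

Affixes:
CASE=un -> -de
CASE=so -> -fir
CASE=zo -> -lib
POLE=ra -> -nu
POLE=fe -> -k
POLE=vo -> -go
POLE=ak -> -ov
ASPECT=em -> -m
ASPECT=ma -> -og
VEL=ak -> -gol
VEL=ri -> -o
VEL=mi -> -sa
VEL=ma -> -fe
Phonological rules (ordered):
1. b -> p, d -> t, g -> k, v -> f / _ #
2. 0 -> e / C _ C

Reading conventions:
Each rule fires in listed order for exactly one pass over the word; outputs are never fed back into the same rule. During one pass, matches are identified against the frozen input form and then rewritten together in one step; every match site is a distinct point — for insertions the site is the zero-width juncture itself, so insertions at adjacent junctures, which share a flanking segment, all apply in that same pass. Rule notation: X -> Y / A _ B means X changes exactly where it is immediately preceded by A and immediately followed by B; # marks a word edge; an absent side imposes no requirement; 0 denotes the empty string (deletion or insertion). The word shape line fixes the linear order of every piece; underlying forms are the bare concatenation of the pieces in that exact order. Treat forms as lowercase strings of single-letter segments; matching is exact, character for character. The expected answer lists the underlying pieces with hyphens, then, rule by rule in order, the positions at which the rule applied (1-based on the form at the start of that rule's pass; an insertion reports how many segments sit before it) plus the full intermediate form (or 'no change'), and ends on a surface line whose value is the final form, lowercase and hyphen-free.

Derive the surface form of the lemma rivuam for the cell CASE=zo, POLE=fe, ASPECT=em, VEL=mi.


underlying: rivuam-sa-m-lib-k
1. b -> p, d -> t, g -> k, v -> f / _ #: no change
2. 0 -> e / C _ C: inserts after position(s) 6, 9, 12: rivuamesamelibek
surface: rivuamesamelibek


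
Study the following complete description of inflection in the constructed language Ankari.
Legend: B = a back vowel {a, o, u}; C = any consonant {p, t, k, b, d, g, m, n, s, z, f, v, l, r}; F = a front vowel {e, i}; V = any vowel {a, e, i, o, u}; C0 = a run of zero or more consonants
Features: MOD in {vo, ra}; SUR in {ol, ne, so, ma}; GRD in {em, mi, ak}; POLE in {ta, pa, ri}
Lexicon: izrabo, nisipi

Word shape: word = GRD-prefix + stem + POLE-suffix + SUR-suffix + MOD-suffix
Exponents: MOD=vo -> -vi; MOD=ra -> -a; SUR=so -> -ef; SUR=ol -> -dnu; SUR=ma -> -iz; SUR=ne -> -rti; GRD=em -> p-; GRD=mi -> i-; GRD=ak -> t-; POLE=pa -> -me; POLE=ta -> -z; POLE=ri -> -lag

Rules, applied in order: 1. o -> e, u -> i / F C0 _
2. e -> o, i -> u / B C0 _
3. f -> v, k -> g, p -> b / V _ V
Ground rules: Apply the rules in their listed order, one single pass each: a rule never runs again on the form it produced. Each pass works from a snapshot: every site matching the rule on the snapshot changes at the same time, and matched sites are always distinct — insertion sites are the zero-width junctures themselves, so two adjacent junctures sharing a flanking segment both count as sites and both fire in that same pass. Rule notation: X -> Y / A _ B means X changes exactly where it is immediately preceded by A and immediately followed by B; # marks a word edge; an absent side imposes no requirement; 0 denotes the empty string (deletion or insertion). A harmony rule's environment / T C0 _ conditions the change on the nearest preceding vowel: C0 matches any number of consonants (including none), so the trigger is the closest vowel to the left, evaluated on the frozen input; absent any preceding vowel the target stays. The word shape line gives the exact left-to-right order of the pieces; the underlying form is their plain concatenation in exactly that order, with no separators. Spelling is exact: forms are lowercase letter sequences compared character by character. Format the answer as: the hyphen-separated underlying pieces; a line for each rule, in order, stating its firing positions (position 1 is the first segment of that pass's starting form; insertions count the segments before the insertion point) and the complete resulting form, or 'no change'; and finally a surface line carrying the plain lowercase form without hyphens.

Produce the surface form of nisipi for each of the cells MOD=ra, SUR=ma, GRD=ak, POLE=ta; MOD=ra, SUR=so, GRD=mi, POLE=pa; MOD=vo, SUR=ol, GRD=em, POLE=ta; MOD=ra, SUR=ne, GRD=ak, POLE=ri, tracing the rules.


cell MOD=ra, SUR=ma, GRD=ak, POLE=ta:
underlying: t-nisipi-z-iz-a
1. o -> e, u -> i / F C0 _: no change
2. e -> o, i -> u / B C0 _: no change
3. f -> v, k -> g, p -> b / V _ V: fires at position(s) 6: tnisibiziza
surface: tnisibiziza

cell MOD=ra, SUR=so, GRD=mi, POLE=pa:
underlying: i-nisipi-me-ef-a
1. o -> e, u -> i / F C0 _: no change
2. e -> o, i -> u / B C0 _: no change
3. f -> v, k -> g, p -> b / V _ V: fires at position(s) 6, 11: inisibimeeva
surface: inisibimeeva

cell MOD=vo, SUR=ol, GRD=em, POLE=ta:
underlying: p-nisipi-z-dnu-vi
1. o -> e, u -> i / F C0 _: fires at position(s) 11: pnisipizdnivi
2. e -> o, i -> u / B C0 _: no change
3. f -> v, k -> g, p -> b / V _ V: fires at position(s) 6: pnisibizdnivi
surface: pnisibizdnivi

cell MOD=ra, SUR=ne, GRD=ak, POLE=ri:
underlying: t-nisipi-lag-rti-a
1. o -> e, u -> i / F C0 _: no change
2. e -> o, i -> u / B C0 _: fires at position(s) 13: tnisipilagrtua
3. f -> v, k -> g, p -> b / V _ V: fires at position(s) 6: tnisibilagrtua
surface: tnisibilagrtua
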